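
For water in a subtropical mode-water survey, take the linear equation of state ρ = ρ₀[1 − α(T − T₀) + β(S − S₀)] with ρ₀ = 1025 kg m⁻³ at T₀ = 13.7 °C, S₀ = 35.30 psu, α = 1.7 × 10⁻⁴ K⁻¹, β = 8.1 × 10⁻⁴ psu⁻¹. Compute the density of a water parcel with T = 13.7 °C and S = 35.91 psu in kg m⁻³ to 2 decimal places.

T − T₀ = +0.0 K, S − S₀ = +0.61 psu.
Bracket = 1 − α·(+0.0) + β·(+0.61) = 1 + (4.941 × 10⁻⁴) = 1.0004941.
ρ = 1025 × 1.0004941 = 1025.51 kg m⁻³.

1025.51 kg m⁻³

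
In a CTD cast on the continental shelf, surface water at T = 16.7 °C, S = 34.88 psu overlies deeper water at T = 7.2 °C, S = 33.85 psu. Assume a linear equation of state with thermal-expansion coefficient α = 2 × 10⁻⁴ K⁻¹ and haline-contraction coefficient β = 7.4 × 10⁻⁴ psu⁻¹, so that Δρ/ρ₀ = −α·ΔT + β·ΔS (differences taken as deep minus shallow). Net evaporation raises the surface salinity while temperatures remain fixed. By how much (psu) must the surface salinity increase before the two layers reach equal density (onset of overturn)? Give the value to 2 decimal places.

Neutral buoyancy requires −α(T_deep − T_surf) + β(S_deep − S_surf′) = 0.
S_surf′ = S_deep − (α/β)·ΔT = 33.85 − (2 × 10⁻⁴/7.4 × 10⁻⁴)·(-9.5) = 36.4176 psu.
Increase required: 36.4176 − 34.88 = 1.5376 psu.

1.54 psu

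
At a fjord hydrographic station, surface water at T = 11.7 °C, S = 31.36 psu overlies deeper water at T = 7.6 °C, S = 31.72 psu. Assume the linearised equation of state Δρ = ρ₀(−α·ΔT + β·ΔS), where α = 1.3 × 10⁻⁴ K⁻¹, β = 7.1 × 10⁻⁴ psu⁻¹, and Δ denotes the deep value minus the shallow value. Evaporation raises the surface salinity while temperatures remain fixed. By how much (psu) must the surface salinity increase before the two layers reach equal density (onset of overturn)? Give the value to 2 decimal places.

1.11 psu

Neutral buoyancy requires −α(T_deep − T_surf) + β(S_deep − S_surf′) = 0.
S_surf′ = S_deep − (α/β)·ΔT = 31.72 − (1.3 × 10⁻⁴/7.1 × 10⁻⁴)·(-4.1) = 32.4707 psu.
Increase required: 32.4707 − 31.36 = 1.1107 psu.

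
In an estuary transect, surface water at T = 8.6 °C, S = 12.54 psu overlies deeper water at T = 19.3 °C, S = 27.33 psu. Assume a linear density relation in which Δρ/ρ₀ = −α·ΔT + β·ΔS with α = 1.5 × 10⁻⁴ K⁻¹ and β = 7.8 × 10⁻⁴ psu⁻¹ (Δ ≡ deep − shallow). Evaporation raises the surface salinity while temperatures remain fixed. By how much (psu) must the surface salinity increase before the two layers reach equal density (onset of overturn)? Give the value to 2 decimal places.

12.73 psu

Neutral buoyancy requires −α(T_deep − T_surf) + β(S_deep − S_surf′) = 0.
S_surf′ = S_deep − (α/β)·ΔT = 27.33 − (1.5 × 10⁻⁴/7.8 × 10⁻⁴)·(+10.7) = 25.2723 psu.
Increase required: 25.2723 − 12.54 = 12.7323 psu.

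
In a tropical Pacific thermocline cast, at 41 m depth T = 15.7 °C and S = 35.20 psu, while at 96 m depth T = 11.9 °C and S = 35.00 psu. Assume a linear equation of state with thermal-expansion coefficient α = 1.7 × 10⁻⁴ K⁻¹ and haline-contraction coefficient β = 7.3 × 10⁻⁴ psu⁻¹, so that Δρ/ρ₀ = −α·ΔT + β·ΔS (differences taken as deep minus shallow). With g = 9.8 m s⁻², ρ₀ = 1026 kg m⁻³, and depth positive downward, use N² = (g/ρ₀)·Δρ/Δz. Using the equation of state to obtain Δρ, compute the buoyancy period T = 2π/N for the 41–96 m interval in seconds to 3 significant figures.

666 s

ΔT = -3.8 K, ΔS = -0.20 psu (deep − shallow).
Δρ/ρ₀ = −αΔT + βΔS = 6.46 × 10⁻⁴ − 1.46 × 10⁻⁴ = 5.00 × 10⁻⁴, so Δρ ≈ 0.5130 kg m⁻³.
N² = (g/ρ₀)·Δρ/Δz = g·(Δρ/ρ₀)/Δz = 9.8 × 5.00 × 10⁻⁴ / 55 = 8.9091 × 10⁻⁵ s⁻².
N = √(8.9091 × 10⁻⁵) = 9.4388 × 10⁻³ rad s⁻¹ → T = 2π/N = 665.68 s ≈ 666 s.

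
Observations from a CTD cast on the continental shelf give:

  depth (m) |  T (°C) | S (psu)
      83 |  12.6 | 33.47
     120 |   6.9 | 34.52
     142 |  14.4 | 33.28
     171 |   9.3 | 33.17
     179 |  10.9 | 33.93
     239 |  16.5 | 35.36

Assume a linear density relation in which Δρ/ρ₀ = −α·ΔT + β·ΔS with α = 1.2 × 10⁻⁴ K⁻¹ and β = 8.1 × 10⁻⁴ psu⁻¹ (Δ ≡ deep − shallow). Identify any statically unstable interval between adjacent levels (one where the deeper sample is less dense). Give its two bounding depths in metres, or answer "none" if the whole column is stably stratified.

Evaluate Δρ/ρ₀ = −αΔT + βΔS across each adjacent pair:
  83–120 m: −αΔT+βΔS = −(1.2 × 10⁻⁴)(-5.7)+(8.1 × 10⁻⁴)(+1.05) = 1.5 × 10⁻³ → stable
  120–142 m: −αΔT+βΔS = −(1.2 × 10⁻⁴)(+7.5)+(8.1 × 10⁻⁴)(-1.24) = -1.9 × 10⁻³ → UNSTABLE
  142–171 m: −αΔT+βΔS = −(1.2 × 10⁻⁴)(-5.1)+(8.1 × 10⁻⁴)(-0.11) = 5.2 × 10⁻⁴ → stable
  171–179 m: −αΔT+βΔS = −(1.2 × 10⁻⁴)(+1.6)+(8.1 × 10⁻⁴)(+0.76) = 4.2 × 10⁻⁴ → stable
  179–239 m: −αΔT+βΔS = −(1.2 × 10⁻⁴)(+5.6)+(8.1 × 10⁻⁴)(+1.43) = 4.9 × 10⁻⁴ → stable
The 120–142 m interval has Δρ < 0: lighter water underlies denser water.

120–142 m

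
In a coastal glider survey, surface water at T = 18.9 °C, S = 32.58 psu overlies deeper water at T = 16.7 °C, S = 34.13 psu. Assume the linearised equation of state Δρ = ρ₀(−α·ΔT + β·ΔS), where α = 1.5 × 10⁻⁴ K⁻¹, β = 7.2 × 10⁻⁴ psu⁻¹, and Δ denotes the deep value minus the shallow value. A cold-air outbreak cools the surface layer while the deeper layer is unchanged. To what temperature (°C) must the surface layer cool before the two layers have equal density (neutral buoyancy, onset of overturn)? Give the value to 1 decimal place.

9.3 °C

Neutral buoyancy requires Δρ = 0, i.e. −α(T_deep − T_surf′) + β(S_deep − S_surf) = 0.
T_surf′ = T_deep − (β/α)·ΔS = 16.7 − (7.2 × 10⁻⁴/1.5 × 10⁻⁴)·(+1.55) = 9.260 °C.
Cooling required: 18.9 − (9.260) = 9.640 °C.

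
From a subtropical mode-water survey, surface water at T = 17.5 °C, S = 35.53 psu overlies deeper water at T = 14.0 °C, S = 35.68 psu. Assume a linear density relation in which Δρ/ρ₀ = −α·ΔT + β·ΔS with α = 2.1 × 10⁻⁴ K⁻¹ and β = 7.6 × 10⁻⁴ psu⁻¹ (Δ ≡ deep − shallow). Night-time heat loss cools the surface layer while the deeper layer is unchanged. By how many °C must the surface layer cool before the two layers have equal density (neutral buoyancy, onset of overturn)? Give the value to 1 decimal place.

Neutral buoyancy requires Δρ = 0, i.e. −α(T_deep − T_surf′) + β(S_deep − S_surf) = 0.
T_surf′ = T_deep − (β/α)·ΔS = 14.0 − (7.6 × 10⁻⁴/2.1 × 10⁻⁴)·(+0.15) = 13.457 °C.
Cooling required: 17.5 − (13.457) = 4.043 °C.

4.0 °C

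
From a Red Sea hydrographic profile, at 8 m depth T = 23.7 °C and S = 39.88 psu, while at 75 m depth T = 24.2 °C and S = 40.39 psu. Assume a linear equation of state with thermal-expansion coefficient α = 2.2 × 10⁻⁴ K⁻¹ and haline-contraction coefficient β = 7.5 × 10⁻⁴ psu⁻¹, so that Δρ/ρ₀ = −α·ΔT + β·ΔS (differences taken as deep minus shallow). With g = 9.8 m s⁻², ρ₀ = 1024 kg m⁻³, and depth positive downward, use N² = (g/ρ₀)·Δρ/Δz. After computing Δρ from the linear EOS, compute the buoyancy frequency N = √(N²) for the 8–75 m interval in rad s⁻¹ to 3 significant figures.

6.31 × 10⁻³ rad s⁻¹

ΔT = +0.5 K, ΔS = +0.51 psu (deep − shallow).
Δρ/ρ₀ = −αΔT + βΔS = -1.10 × 10⁻⁴ + 3.825 × 10⁻⁴ = 2.725 × 10⁻⁴, so Δρ ≈ 0.2790 kg m⁻³.
N² = (g/ρ₀)·Δρ/Δz = g·(Δρ/ρ₀)/Δz = 9.8 × 2.725 × 10⁻⁴ / 67 = 3.9858 × 10⁻⁵ s⁻².
N = √(3.9858 × 10⁻⁵) = 6.3133 × 10⁻³ rad s⁻¹ ≈ 6.31 × 10⁻³ rad s⁻¹.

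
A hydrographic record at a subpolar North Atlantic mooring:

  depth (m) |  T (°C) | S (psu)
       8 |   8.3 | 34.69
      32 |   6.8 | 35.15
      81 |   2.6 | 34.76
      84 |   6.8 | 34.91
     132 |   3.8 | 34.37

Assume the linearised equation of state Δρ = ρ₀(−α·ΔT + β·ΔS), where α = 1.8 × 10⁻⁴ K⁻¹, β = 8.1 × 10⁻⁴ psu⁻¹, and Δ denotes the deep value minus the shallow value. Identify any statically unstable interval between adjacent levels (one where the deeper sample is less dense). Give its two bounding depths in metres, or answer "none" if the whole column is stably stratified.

81–84 m

Evaluate Δρ/ρ₀ = −αΔT + βΔS across each adjacent pair:
  8–32 m: −αΔT+βΔS = −(1.8 × 10⁻⁴)(-1.5)+(8.1 × 10⁻⁴)(+0.46) = 6.4 × 10⁻⁴ → stable
  32–81 m: −αΔT+βΔS = −(1.8 × 10⁻⁴)(-4.2)+(8.1 × 10⁻⁴)(-0.39) = 4.4 × 10⁻⁴ → stable
  81–84 m: −αΔT+βΔS = −(1.8 × 10⁻⁴)(+4.2)+(8.1 × 10⁻⁴)(+0.15) = -6.3 × 10⁻⁴ → UNSTABLE
  84–132 m: −αΔT+βΔS = −(1.8 × 10⁻⁴)(-3.0)+(8.1 × 10⁻⁴)(-0.54) = 1.0 × 10⁻⁴ → stable
The 81–84 m interval has Δρ < 0: lighter water underlies denser water.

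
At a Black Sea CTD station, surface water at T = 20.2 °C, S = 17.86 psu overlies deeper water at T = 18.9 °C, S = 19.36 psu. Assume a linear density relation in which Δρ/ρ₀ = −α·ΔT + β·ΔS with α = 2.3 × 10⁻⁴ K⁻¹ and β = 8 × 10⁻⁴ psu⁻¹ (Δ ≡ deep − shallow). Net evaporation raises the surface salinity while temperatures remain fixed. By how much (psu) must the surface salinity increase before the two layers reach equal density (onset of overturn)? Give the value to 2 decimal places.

1.87 psu

Neutral buoyancy requires −α(T_deep − T_surf) + β(S_deep − S_surf′) = 0.
S_surf′ = S_deep − (α/β)·ΔT = 19.36 − (2.3 × 10⁻⁴/8 × 10⁻⁴)·(-1.3) = 19.7338 psu.
Increase required: 19.7338 − 17.86 = 1.8738 psu.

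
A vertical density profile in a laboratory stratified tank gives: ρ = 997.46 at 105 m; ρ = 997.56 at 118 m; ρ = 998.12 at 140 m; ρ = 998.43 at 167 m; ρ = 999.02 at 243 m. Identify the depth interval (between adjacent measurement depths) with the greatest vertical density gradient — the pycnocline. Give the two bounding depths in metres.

Compute the density gradient over each adjacent pair:
  105–118 m: Δρ/Δz = 0.10/13 = 7.7 × 10⁻³ kg m⁻⁴
  118–140 m: Δρ/Δz = 0.56/22 = 0.025 kg m⁻⁴
  140–167 m: Δρ/Δz = 0.31/27 = 0.011 kg m⁻⁴
  167–243 m: Δρ/Δz = 0.59/76 = 7.8 × 10⁻³ kg m⁻⁴
The largest gradient is in the 118–140 m interval — the pycnocline.

118–140 m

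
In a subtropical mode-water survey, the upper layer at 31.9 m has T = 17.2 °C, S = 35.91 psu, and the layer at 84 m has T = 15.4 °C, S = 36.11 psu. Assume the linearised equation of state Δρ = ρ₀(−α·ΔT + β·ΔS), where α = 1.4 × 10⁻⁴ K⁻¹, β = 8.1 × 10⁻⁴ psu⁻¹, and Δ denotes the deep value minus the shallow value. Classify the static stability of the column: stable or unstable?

stable

ΔT = 15.4 − 17.2 = -1.8 K and ΔS = 36.11 − 35.91 = +0.20 psu (deep − shallow).
−αΔT = 2.52 × 10⁻⁴; βΔS = 1.62 × 10⁻⁴; sum Δρ/ρ₀ = 4.14 × 10⁻⁴.
Δρ/ρ₀ > 0, so Δρ > 0: deeper water is denser → statically stable.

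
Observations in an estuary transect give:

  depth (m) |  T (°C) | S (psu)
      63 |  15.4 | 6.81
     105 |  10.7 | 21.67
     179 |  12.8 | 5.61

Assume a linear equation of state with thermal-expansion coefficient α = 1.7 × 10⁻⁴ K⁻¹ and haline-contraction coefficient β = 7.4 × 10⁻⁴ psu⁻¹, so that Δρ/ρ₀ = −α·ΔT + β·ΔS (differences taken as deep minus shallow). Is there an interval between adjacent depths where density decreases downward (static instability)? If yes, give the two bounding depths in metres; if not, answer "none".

Evaluate Δρ/ρ₀ = −αΔT + βΔS across each adjacent pair:
  63–105 m: −αΔT+βΔS = −(1.7 × 10⁻⁴)(-4.7)+(7.4 × 10⁻⁴)(+14.86) = 0.012 → stable
  105–179 m: −αΔT+βΔS = −(1.7 × 10⁻⁴)(+2.1)+(7.4 × 10⁻⁴)(-16.06) = -0.012 → UNSTABLE
The 105–179 m interval has Δρ < 0: lighter water underlies denser water.

105–179 m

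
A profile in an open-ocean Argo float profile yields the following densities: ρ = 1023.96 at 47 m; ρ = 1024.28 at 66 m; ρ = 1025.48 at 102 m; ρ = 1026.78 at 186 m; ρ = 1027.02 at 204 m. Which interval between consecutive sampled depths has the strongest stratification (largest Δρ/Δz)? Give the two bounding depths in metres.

Compute the density gradient over each adjacent pair:
  47–66 m: Δρ/Δz = 0.32/19 = 0.017 kg m⁻⁴
  66–102 m: Δρ/Δz = 1.20/36 = 0.033 kg m⁻⁴
  102–186 m: Δρ/Δz = 1.30/84 = 0.015 kg m⁻⁴
  186–204 m: Δρ/Δz = 0.24/18 = 0.013 kg m⁻⁴
The largest gradient is in the 66–102 m interval — the pycnocline.

66–102 m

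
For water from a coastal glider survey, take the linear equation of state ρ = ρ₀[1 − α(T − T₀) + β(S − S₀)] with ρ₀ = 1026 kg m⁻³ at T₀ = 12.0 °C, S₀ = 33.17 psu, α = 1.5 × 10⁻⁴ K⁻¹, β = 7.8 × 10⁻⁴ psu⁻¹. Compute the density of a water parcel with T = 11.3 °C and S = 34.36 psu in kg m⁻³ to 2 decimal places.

T − T₀ = -0.7 K, S − S₀ = +1.19 psu.
Bracket = 1 − α·(-0.7) + β·(+1.19) = 1 + (1.0332 × 10⁻³) = 1.0010332.
ρ = 1026 × 1.0010332 = 1027.06 kg m⁻³.

1027.06 kg m⁻³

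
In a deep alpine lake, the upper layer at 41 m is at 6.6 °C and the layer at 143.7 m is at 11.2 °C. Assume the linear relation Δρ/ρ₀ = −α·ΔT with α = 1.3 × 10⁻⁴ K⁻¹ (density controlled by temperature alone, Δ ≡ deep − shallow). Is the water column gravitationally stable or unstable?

ΔT = 11.2 − 6.6 = +4.6 K, so Δρ/ρ₀ = −αΔT = -5.98 × 10⁻⁴.
Δρ/ρ₀ < 0, so Δρ < 0: deeper water is lighter → statically unstable; the column would overturn.

unstable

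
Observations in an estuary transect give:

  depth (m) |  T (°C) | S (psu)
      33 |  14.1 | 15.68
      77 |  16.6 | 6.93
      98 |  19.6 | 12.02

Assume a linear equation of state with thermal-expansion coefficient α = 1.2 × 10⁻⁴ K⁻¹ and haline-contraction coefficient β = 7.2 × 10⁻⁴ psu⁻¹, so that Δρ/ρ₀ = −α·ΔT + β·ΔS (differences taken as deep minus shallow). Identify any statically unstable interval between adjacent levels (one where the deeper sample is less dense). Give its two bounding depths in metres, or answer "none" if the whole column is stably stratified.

33–77 m

Evaluate Δρ/ρ₀ = −αΔT + βΔS across each adjacent pair:
  33–77 m: −αΔT+βΔS = −(1.2 × 10⁻⁴)(+2.5)+(7.2 × 10⁻⁴)(-8.75) = -6.6 × 10⁻³ → UNSTABLE
  77–98 m: −αΔT+βΔS = −(1.2 × 10⁻⁴)(+3.0)+(7.2 × 10⁻⁴)(+5.09) = 3.3 × 10⁻³ → stable
The 33–77 m interval has Δρ < 0: lighter water underlies denser water.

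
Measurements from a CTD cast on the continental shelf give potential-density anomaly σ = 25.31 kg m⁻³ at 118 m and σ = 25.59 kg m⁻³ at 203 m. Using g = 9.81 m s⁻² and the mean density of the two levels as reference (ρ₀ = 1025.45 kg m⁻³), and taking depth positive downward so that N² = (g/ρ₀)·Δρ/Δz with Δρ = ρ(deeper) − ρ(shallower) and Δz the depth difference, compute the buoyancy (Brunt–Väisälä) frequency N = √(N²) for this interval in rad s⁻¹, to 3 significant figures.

5.61 × 10⁻³ rad s⁻¹

Δρ = 1025.59 − 1025.31 = 0.28 kg m⁻³ over Δz = 203 − 118 = 85 m.
N² = (9.81/1025.45) × (0.28/85) = 3.1513 × 10⁻⁵ s⁻².
N = √(3.1513 × 10⁻⁵) = 5.6136 × 10⁻³ rad s⁻¹ ≈ 5.61 × 10⁻³ rad s⁻¹.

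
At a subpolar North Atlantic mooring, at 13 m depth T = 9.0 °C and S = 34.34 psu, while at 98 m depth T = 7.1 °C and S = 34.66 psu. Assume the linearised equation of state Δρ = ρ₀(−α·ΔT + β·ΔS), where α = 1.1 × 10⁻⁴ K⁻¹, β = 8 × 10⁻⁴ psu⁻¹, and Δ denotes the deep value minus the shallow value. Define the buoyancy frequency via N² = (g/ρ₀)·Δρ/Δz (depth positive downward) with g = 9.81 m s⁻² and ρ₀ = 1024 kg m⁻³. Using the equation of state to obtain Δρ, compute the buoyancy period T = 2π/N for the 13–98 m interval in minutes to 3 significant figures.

ΔT = -1.9 K, ΔS = +0.32 psu (deep − shallow).
Δρ/ρ₀ = −αΔT + βΔS = 2.09 × 10⁻⁴ + 2.56 × 10⁻⁴ = 4.65 × 10⁻⁴, so Δρ ≈ 0.4762 kg m⁻³.
N² = (g/ρ₀)·Δρ/Δz = g·(Δρ/ρ₀)/Δz = 9.81 × 4.65 × 10⁻⁴ / 85 = 5.3666 × 10⁻⁵ s⁻².
N = √(5.3666 × 10⁻⁵) = 7.3257 × 10⁻³ rad s⁻¹ → T = 2π/N = 857.69 s = 14.295 min ≈ 14.3 min.

14.3 min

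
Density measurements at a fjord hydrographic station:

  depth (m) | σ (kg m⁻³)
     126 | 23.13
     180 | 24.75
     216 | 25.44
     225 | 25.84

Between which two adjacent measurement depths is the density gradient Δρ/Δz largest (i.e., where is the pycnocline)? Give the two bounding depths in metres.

Compute the density gradient over each adjacent pair:
  126–180 m: Δρ/Δz = 1.62/54 = 0.030 kg m⁻⁴
  180–216 m: Δρ/Δz = 0.69/36 = 0.019 kg m⁻⁴
  216–225 m: Δρ/Δz = 0.40/9 = 0.044 kg m⁻⁴
The largest gradient is in the 216–225 m interval — the pycnocline.

216–225 m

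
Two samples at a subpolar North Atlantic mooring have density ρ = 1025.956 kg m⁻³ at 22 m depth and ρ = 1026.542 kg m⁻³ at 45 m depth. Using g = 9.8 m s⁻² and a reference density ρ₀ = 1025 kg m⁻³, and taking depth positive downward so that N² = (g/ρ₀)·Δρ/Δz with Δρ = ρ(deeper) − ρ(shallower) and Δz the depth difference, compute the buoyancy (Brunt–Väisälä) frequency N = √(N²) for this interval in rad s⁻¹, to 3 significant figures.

0.0156 rad s⁻¹

Δρ = 1026.542 − 1025.956 = 0.586 kg m⁻³ over Δz = 45 − 22 = 23 m.
N² = (9.8/1025) × (0.586/23) = 2.4360 × 10⁻⁴ s⁻².
N = √(2.4360 × 10⁻⁴) = 0.015608 rad s⁻¹ ≈ 0.0156 rad s⁻¹.
Since Δρ > 0 the layer is stably stratified.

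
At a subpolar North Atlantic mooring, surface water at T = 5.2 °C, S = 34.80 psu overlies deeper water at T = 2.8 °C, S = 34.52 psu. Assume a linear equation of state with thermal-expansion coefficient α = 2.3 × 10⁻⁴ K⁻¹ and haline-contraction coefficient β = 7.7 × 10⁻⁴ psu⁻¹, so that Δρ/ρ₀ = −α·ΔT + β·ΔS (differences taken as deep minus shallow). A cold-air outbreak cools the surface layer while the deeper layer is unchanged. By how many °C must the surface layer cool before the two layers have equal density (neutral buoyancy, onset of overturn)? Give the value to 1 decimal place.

Neutral buoyancy requires Δρ = 0, i.e. −α(T_deep − T_surf′) + β(S_deep − S_surf) = 0.
T_surf′ = T_deep − (β/α)·ΔS = 2.8 − (7.7 × 10⁻⁴/2.3 × 10⁻⁴)·(-0.28) = 3.737 °C.
Cooling required: 5.2 − (3.737) = 1.463 °C.

1.5 °C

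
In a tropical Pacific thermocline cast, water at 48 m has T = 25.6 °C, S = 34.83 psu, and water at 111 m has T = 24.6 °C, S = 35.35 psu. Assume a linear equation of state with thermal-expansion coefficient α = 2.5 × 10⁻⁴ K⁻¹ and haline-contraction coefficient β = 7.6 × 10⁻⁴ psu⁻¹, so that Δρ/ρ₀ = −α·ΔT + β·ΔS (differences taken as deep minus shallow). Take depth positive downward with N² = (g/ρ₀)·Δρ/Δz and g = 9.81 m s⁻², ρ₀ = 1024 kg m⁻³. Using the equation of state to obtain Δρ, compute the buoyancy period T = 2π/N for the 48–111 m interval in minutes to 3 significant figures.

ΔT = -1.0 K, ΔS = +0.52 psu (deep − shallow).
Δρ/ρ₀ = −αΔT + βΔS = 2.50 × 10⁻⁴ + 3.952 × 10⁻⁴ = 6.452 × 10⁻⁴, so Δρ ≈ 0.6607 kg m⁻³.
N² = (g/ρ₀)·Δρ/Δz = g·(Δρ/ρ₀)/Δz = 9.81 × 6.452 × 10⁻⁴ / 63 = 1.0047 × 10⁻⁴ s⁻².
N = √(1.0047 × 10⁻⁴) = 0.010023 rad s⁻¹ → T = 2π/N = 626.88 s = 10.448 min ≈ 10.4 min.

10.4 min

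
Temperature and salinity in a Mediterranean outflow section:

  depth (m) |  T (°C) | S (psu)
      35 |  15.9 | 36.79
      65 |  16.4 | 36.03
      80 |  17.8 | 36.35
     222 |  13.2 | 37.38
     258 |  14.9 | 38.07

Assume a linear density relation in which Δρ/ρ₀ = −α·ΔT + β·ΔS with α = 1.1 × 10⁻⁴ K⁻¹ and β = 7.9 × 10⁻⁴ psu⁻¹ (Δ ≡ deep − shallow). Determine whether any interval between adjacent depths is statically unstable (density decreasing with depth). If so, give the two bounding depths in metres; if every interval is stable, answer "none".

Evaluate Δρ/ρ₀ = −αΔT + βΔS across each adjacent pair:
  35–65 m: −αΔT+βΔS = −(1.1 × 10⁻⁴)(+0.5)+(7.9 × 10⁻⁴)(-0.76) = -6.6 × 10⁻⁴ → UNSTABLE
  65–80 m: −αΔT+βΔS = −(1.1 × 10⁻⁴)(+1.4)+(7.9 × 10⁻⁴)(+0.32) = 9.9 × 10⁻⁵ → stable
  80–222 m: −αΔT+βΔS = −(1.1 × 10⁻⁴)(-4.6)+(7.9 × 10⁻⁴)(+1.03) = 1.3 × 10⁻³ → stable
  222–258 m: −αΔT+βΔS = −(1.1 × 10⁻⁴)(+1.7)+(7.9 × 10⁻⁴)(+0.69) = 3.6 × 10⁻⁴ → stable
The 35–65 m interval has Δρ < 0: lighter water underlies denser water.

35–65 m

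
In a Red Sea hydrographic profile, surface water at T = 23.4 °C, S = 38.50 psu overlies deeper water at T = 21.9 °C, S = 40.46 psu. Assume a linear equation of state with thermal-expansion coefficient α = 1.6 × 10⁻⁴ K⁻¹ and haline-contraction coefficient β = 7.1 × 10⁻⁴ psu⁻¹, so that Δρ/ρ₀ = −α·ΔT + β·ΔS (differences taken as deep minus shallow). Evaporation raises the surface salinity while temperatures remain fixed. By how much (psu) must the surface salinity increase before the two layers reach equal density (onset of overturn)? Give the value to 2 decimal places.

2.30 psu

Neutral buoyancy requires −α(T_deep − T_surf) + β(S_deep − S_surf′) = 0.
S_surf′ = S_deep − (α/β)·ΔT = 40.46 − (1.6 × 10⁻⁴/7.1 × 10⁻⁴)·(-1.5) = 40.7980 psu.
Increase required: 40.7980 − 38.50 = 2.2980 psu.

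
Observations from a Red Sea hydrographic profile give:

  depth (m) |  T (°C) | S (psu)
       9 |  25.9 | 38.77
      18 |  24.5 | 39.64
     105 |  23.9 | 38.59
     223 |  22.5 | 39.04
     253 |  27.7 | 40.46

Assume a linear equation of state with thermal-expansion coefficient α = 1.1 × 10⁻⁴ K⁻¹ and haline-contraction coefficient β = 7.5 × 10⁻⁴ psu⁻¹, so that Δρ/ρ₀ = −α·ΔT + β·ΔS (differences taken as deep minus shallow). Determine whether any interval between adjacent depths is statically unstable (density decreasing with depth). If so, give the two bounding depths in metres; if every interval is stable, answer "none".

Evaluate Δρ/ρ₀ = −αΔT + βΔS across each adjacent pair:
  9–18 m: −αΔT+βΔS = −(1.1 × 10⁻⁴)(-1.4)+(7.5 × 10⁻⁴)(+0.87) = 8.1 × 10⁻⁴ → stable
  18–105 m: −αΔT+βΔS = −(1.1 × 10⁻⁴)(-0.6)+(7.5 × 10⁻⁴)(-1.05) = -7.2 × 10⁻⁴ → UNSTABLE
  105–223 m: −αΔT+βΔS = −(1.1 × 10⁻⁴)(-1.4)+(7.5 × 10⁻⁴)(+0.45) = 4.9 × 10⁻⁴ → stable
  223–253 m: −αΔT+βΔS = −(1.1 × 10⁻⁴)(+5.2)+(7.5 × 10⁻⁴)(+1.42) = 4.9 × 10⁻⁴ → stable
The 18–105 m interval has Δρ < 0: lighter water underlies denser water.

18–105 m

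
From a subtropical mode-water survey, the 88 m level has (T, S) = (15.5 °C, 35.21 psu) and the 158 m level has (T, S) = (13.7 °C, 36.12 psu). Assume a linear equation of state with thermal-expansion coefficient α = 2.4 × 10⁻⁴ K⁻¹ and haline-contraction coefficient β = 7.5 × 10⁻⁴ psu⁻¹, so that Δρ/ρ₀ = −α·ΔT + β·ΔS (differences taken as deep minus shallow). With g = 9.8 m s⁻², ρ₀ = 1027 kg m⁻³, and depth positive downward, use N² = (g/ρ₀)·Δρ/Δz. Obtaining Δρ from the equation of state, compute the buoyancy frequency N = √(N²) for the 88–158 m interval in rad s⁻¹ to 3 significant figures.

ΔT = -1.8 K, ΔS = +0.91 psu (deep − shallow).
Δρ/ρ₀ = −αΔT + βΔS = 4.32 × 10⁻⁴ + 6.825 × 10⁻⁴ = 1.1145 × 10⁻³, so Δρ ≈ 1.145 kg m⁻³.
N² = (g/ρ₀)·Δρ/Δz = g·(Δρ/ρ₀)/Δz = 9.8 × 1.1145 × 10⁻³ / 70 = 1.5603 × 10⁻⁴ s⁻².
N = √(1.5603 × 10⁻⁴) = 0.012491 rad s⁻¹ ≈ 0.0125 rad s⁻¹.

0.0125 rad s⁻¹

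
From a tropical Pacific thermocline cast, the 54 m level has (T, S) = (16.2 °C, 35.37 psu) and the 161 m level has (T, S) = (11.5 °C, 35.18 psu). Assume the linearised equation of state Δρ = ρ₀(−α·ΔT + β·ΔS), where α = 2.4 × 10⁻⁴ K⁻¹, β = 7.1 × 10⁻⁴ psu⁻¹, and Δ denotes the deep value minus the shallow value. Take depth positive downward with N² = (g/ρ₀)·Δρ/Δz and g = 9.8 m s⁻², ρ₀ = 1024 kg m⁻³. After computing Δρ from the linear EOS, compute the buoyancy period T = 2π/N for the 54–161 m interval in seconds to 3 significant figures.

ΔT = -4.7 K, ΔS = -0.19 psu (deep − shallow).
Δρ/ρ₀ = −αΔT + βΔS = 1.128 × 10⁻³ − 1.349 × 10⁻⁴ = 9.931 × 10⁻⁴, so Δρ ≈ 1.017 kg m⁻³.
N² = (g/ρ₀)·Δρ/Δz = g·(Δρ/ρ₀)/Δz = 9.8 × 9.931 × 10⁻⁴ / 107 = 9.0957 × 10⁻⁵ s⁻².
N = √(9.0957 × 10⁻⁵) = 9.5371 × 10⁻³ rad s⁻¹ → T = 2π/N = 658.82 s ≈ 659 s.

659 s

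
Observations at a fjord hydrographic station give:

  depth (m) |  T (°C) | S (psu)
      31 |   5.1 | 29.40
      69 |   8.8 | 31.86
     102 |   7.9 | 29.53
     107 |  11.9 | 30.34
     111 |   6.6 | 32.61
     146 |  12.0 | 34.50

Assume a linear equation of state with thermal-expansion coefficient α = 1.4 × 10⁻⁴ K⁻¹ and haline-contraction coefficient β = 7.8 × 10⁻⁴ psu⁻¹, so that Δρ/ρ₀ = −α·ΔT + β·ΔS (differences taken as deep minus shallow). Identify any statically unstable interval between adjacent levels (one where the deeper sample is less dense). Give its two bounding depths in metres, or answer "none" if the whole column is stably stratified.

Evaluate Δρ/ρ₀ = −αΔT + βΔS across each adjacent pair:
  31–69 m: −αΔT+βΔS = −(1.4 × 10⁻⁴)(+3.7)+(7.8 × 10⁻⁴)(+2.46) = 1.4 × 10⁻³ → stable
  69–102 m: −αΔT+βΔS = −(1.4 × 10⁻⁴)(-0.9)+(7.8 × 10⁻⁴)(-2.33) = -1.7 × 10⁻³ → UNSTABLE
  102–107 m: −αΔT+βΔS = −(1.4 × 10⁻⁴)(+4.0)+(7.8 × 10⁻⁴)(+0.81) = 7.2 × 10⁻⁵ → stable
  107–111 m: −αΔT+βΔS = −(1.4 × 10⁻⁴)(-5.3)+(7.8 × 10⁻⁴)(+2.27) = 2.5 × 10⁻³ → stable
  111–146 m: −αΔT+βΔS = −(1.4 × 10⁻⁴)(+5.4)+(7.8 × 10⁻⁴)(+1.89) = 7.2 × 10⁻⁴ → stable
The 69–102 m interval has Δρ < 0: lighter water underlies denser water.

69–102 m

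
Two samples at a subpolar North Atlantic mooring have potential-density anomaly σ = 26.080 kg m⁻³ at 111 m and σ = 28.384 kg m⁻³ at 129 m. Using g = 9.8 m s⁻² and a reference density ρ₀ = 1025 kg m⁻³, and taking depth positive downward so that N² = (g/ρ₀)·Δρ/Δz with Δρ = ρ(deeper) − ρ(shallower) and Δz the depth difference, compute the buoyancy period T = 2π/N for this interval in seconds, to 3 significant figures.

Δρ = 1028.384 − 1026.080 = 2.304 kg m⁻³ over Δz = 129 − 111 = 18 m.
N² = (9.8/1025) × (2.304/18) = 1.2238 × 10⁻³ s⁻².
N = √(1.2238 × 10⁻³) = 0.034983 rad s⁻¹, so T = 2π/N = 179.61 s ≈ 180 s.
N² > 0, so the interval is statically stable.

180 s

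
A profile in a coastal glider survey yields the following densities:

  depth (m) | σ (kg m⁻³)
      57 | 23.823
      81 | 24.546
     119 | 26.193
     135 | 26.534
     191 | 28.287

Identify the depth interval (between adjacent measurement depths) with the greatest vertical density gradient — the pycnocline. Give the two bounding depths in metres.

81–119 m

Compute the density gradient over each adjacent pair:
  57–81 m: Δρ/Δz = 0.723/24 = 0.030 kg m⁻⁴
  81–119 m: Δρ/Δz = 1.647/38 = 0.043 kg m⁻⁴
  119–135 m: Δρ/Δz = 0.341/16 = 0.021 kg m⁻⁴
  135–191 m: Δρ/Δz = 1.753/56 = 0.031 kg m⁻⁴
The largest gradient is in the 81–119 m interval — the pycnocline.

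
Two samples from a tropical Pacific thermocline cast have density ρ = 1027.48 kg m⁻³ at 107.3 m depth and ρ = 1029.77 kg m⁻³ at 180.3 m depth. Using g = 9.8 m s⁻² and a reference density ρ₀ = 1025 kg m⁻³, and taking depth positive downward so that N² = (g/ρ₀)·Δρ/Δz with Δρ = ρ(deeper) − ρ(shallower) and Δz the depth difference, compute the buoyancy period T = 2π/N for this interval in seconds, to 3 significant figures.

363 s

Δρ = 1029.77 − 1027.48 = 2.29 kg m⁻³ over Δz = 180.3 − 107.3 = 73 m.
N² = (9.8/1025) × (2.29/73) = 2.9993 × 10⁻⁴ s⁻².
N = √(2.9993 × 10⁻⁴) = 0.017318 rad s⁻¹, so T = 2π/N = 362.81 s ≈ 363 s.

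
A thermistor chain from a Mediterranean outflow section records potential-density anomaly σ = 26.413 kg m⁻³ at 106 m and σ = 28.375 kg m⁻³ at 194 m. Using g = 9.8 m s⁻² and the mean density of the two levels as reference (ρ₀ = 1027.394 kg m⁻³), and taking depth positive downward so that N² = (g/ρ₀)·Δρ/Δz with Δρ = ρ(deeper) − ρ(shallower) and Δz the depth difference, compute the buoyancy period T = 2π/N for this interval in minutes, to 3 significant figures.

Δρ = 1028.375 − 1026.413 = 1.962 kg m⁻³ over Δz = 194 − 106 = 88 m.
N² = (9.8/1027.394) × (1.962/88) = 2.1267 × 10⁻⁴ s⁻².
N = √(2.1267 × 10⁻⁴) = 0.014583 rad s⁻¹, so T = 2π/N = 430.86 s = 7.1810 min ≈ 7.18 min.
N² > 0, so the interval is statically stable.

7.18 min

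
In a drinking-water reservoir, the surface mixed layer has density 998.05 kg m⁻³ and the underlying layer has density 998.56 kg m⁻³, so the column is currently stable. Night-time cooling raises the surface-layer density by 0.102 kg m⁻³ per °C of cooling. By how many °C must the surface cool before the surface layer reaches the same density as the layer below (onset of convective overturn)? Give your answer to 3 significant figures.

Density deficit of the surface layer: 998.56 − 998.05 = 0.51 kg m⁻³.
Required change = 0.51 / 0.102 = 5.00 °C.

5.00 °C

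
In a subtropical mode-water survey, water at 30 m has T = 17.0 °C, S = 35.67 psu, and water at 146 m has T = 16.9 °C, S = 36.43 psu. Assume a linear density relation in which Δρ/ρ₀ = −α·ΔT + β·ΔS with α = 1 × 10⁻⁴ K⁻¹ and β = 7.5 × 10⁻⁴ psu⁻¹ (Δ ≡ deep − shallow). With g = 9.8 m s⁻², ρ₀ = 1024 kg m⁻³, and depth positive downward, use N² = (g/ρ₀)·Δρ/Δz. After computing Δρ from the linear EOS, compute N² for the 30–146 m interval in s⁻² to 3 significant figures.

ΔT = -0.1 K, ΔS = +0.76 psu (deep − shallow).
Δρ/ρ₀ = −αΔT + βΔS = 1.00 × 10⁻⁵ + 5.70 × 10⁻⁴ = 5.80 × 10⁻⁴, so Δρ ≈ 0.5939 kg m⁻³.
N² = (g/ρ₀)·Δρ/Δz = g·(Δρ/ρ₀)/Δz = 9.8 × 5.80 × 10⁻⁴ / 116 = 4.9000 × 10⁻⁵ s⁻² ≈ 4.90 × 10⁻⁵ s⁻².

4.90 × 10⁻⁵ s⁻²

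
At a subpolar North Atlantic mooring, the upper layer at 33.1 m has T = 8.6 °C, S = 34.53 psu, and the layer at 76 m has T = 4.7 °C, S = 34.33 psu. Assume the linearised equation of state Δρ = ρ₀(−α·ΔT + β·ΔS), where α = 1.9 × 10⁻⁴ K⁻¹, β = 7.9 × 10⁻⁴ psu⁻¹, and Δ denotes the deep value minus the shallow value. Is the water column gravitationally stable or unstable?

ΔT = 4.7 − 8.6 = -3.9 K and ΔS = 34.33 − 34.53 = -0.20 psu (deep − shallow).
−αΔT = 7.41 × 10⁻⁴; βΔS = -1.58 × 10⁻⁴; sum Δρ/ρ₀ = 5.83 × 10⁻⁴.
Δρ/ρ₀ > 0, so Δρ > 0: deeper water is denser → statically stable.

stable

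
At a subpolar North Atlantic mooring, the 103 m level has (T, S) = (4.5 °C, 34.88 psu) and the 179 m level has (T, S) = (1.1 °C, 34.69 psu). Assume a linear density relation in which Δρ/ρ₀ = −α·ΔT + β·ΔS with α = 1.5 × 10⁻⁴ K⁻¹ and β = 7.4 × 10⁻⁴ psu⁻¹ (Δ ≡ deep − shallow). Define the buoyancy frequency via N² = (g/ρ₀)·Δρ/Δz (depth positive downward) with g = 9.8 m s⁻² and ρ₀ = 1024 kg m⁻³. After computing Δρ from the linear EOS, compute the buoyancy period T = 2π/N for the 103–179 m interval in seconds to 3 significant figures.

910 s

ΔT = -3.4 K, ΔS = -0.19 psu (deep − shallow).
Δρ/ρ₀ = −αΔT + βΔS = 5.10 × 10⁻⁴ − 1.406 × 10⁻⁴ = 3.694 × 10⁻⁴, so Δρ ≈ 0.3783 kg m⁻³.
N² = (g/ρ₀)·Δρ/Δz = g·(Δρ/ρ₀)/Δz = 9.8 × 3.694 × 10⁻⁴ / 76 = 4.7633 × 10⁻⁵ s⁻².
N = √(4.7633 × 10⁻⁵) = 6.9017 × 10⁻³ rad s⁻¹ → T = 2π/N = 910.38 s ≈ 910 s.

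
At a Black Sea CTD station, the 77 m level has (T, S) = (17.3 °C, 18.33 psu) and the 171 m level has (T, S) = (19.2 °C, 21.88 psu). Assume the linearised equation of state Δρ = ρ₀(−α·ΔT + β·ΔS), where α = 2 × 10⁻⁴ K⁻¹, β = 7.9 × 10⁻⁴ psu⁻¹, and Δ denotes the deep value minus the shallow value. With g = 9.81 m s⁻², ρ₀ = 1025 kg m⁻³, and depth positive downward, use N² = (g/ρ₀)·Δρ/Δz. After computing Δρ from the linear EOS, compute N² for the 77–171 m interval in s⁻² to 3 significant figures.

ΔT = +1.9 K, ΔS = +3.55 psu (deep − shallow).
Δρ/ρ₀ = −αΔT + βΔS = -3.80 × 10⁻⁴ + 2.8045 × 10⁻³ = 2.4245 × 10⁻³, so Δρ ≈ 2.485 kg m⁻³.
N² = (g/ρ₀)·Δρ/Δz = g·(Δρ/ρ₀)/Δz = 9.81 × 2.4245 × 10⁻³ / 94 = 2.5302 × 10⁻⁴ s⁻² ≈ 2.53 × 10⁻⁴ s⁻².

2.53 × 10⁻⁴ s⁻²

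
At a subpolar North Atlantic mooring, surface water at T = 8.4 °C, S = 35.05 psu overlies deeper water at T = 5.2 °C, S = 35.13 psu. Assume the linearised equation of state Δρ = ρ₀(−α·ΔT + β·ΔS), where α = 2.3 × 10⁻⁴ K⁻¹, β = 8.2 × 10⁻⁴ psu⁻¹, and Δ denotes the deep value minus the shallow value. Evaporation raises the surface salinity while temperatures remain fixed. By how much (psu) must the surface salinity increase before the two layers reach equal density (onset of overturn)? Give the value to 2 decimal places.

Neutral buoyancy requires −α(T_deep − T_surf) + β(S_deep − S_surf′) = 0.
S_surf′ = S_deep − (α/β)·ΔT = 35.13 − (2.3 × 10⁻⁴/8.2 × 10⁻⁴)·(-3.2) = 36.0276 psu.
Increase required: 36.0276 − 35.05 = 0.9776 psu.

0.98 psu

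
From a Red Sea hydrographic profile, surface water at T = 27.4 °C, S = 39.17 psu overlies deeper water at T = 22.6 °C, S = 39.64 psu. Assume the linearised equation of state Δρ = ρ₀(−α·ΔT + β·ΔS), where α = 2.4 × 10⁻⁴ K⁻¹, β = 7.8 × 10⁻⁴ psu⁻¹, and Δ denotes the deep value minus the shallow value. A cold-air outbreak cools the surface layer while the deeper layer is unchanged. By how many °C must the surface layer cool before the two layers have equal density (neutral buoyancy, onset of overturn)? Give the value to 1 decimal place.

Neutral buoyancy requires Δρ = 0, i.e. −α(T_deep − T_surf′) + β(S_deep − S_surf) = 0.
T_surf′ = T_deep − (β/α)·ΔS = 22.6 − (7.8 × 10⁻⁴/2.4 × 10⁻⁴)·(+0.47) = 21.073 °C.
Cooling required: 27.4 − (21.073) = 6.327 °C.

6.3 °C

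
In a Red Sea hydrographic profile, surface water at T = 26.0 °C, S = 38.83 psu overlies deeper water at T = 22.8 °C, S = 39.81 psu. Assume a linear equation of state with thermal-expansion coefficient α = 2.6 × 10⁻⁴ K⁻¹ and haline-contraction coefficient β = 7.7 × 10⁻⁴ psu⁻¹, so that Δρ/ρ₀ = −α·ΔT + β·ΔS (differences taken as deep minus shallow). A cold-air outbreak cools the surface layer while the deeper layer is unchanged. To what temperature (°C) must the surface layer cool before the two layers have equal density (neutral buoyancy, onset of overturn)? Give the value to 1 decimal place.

19.9 °C

Neutral buoyancy requires Δρ = 0, i.e. −α(T_deep − T_surf′) + β(S_deep − S_surf) = 0.
T_surf′ = T_deep − (β/α)·ΔS = 22.8 − (7.7 × 10⁻⁴/2.6 × 10⁻⁴)·(+0.98) = 19.898 °C.
Cooling required: 26.0 − (19.898) = 6.102 °C.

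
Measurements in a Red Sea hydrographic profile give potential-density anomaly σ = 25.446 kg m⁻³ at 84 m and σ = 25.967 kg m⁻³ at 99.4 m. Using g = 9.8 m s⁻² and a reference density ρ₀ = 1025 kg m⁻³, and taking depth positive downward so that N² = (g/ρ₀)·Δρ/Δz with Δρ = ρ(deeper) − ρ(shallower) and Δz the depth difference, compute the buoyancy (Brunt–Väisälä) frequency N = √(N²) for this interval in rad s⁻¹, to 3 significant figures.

Δρ = 1025.967 − 1025.446 = 0.521 kg m⁻³ over Δz = 99.4 − 84 = 15.4 m.
N² = (9.8/1025) × (0.521/15.4) = 3.2346 × 10⁻⁴ s⁻².
N = √(3.2346 × 10⁻⁴) = 0.017985 rad s⁻¹ ≈ 0.0180 rad s⁻¹.

0.0180 rad s⁻¹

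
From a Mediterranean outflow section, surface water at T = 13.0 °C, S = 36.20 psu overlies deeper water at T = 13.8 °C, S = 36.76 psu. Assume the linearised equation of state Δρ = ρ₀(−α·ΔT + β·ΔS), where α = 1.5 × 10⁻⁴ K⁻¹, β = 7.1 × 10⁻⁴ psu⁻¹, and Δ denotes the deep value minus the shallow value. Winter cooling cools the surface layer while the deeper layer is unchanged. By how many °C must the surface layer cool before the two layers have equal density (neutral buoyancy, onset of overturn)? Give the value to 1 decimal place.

Neutral buoyancy requires Δρ = 0, i.e. −α(T_deep − T_surf′) + β(S_deep − S_surf) = 0.
T_surf′ = T_deep − (β/α)·ΔS = 13.8 − (7.1 × 10⁻⁴/1.5 × 10⁻⁴)·(+0.56) = 11.149 °C.
Cooling required: 13.0 − (11.149) = 1.851 °C.

1.9 °C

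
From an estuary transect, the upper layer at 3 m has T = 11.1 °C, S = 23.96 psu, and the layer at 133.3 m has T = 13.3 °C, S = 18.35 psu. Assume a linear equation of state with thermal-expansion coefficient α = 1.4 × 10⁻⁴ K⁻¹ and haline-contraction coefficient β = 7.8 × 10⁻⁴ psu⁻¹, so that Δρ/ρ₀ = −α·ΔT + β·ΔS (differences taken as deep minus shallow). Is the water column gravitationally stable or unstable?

ΔT = 13.3 − 11.1 = +2.2 K and ΔS = 18.35 − 23.96 = -5.61 psu (deep − shallow).
−αΔT = -3.08 × 10⁻⁴; βΔS = -4.3758 × 10⁻³; sum Δρ/ρ₀ = -4.6838 × 10⁻³.
Δρ/ρ₀ < 0, so Δρ < 0: deeper water is lighter → statically unstable; the column would overturn.

unstable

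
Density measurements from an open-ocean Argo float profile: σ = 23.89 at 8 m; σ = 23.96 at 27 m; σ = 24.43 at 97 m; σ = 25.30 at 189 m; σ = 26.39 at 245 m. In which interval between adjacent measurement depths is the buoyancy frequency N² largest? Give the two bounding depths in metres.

189–245 m

Compute the density gradient over each adjacent pair:
  8–27 m: Δρ/Δz = 0.07/19 = 3.7 × 10⁻³ kg m⁻⁴
  27–97 m: Δρ/Δz = 0.47/70 = 6.7 × 10⁻³ kg m⁻⁴
  97–189 m: Δρ/Δz = 0.87/92 = 9.5 × 10⁻³ kg m⁻⁴
  189–245 m: Δρ/Δz = 1.09/56 = 0.019 kg m⁻⁴
The largest gradient is in the 189–245 m interval — the pycnocline.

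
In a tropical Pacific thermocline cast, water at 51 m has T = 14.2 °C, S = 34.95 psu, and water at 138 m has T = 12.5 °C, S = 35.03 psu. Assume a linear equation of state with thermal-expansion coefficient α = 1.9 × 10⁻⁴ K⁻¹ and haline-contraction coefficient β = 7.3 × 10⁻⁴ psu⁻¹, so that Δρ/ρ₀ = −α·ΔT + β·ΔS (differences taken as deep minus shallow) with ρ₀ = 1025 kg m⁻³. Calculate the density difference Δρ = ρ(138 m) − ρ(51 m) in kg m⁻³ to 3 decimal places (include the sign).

+0.391 kg m⁻³

ΔT = -1.7 K, ΔS = +0.08 psu (deep − shallow).
Δρ/ρ₀ = −(1.9 × 10⁻⁴)(-1.7) + (7.3 × 10⁻⁴)(+0.08) = 3.814 × 10⁻⁴.
Δρ = 1025 × (3.814 × 10⁻⁴) = +0.391 kg m⁻³.
Positive Δρ: denser below, stable.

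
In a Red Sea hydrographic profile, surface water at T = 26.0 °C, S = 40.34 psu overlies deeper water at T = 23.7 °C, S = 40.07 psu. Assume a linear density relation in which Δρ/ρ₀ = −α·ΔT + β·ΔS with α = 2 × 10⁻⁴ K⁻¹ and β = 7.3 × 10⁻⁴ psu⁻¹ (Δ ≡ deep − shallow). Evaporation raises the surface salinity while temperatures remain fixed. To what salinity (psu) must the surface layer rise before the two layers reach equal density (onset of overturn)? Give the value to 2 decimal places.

40.70 psu

Neutral buoyancy requires −α(T_deep − T_surf) + β(S_deep − S_surf′) = 0.
S_surf′ = S_deep − (α/β)·ΔT = 40.07 − (2 × 10⁻⁴/7.3 × 10⁻⁴)·(-2.3) = 40.7001 psu.
Increase required: 40.7001 − 40.34 = 0.3601 psu.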